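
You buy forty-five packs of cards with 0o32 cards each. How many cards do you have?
Convert 0o32 (octal) → 3×8 + 2 = 26 (decimal)
Convert forty-five (English words) → 45 (decimal)
Compute 26 × 45 = 1170
1170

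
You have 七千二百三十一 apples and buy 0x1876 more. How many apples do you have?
Convert 七千二百三十一 (Chinese numeral) → 7×1000 + 2×100 + 3×10 + 1 = 7231 (decimal)
Convert 0x1876 (hexadecimal) → 1×4096 + 8×256 + 7×16 + 6 = 6262 (decimal)
Compute 7231 + 6262 = 13493
13493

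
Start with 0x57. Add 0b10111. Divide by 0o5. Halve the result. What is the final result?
Convert 0x57 (hexadecimal) → 5×16 + 7 = 87 (decimal)
Start: 87
Convert 0b10111 (binary) → 16 + 4 + 2 + 1 = 23 (decimal)
87 + 23 = 110
Convert 0o5 (octal) → 5 (decimal)
110 ÷ 5 = 22
22 ÷ 2 = 11
11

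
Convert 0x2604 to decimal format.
Convert 0x2604 (hexadecimal) → 2×4096 + 6×256 + 4 = 9732 (decimal)
9732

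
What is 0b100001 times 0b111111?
Convert 0b100001 (binary) → 32 + 1 = 33 (decimal)
Convert 0b111111 (binary) → 32 + 16 + 8 + 4 + 2 + 1 = 63 (decimal)
Compute 33 × 63 = 2079
2079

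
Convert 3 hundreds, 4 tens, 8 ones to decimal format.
Convert 3 hundreds, 4 tens, 8 ones (place-value notation) → 3×100 + 4×10 + 8 = 348 (decimal)
348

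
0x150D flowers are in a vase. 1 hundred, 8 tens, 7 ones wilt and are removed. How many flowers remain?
Convert 0x150D (hexadecimal) → 1×4096 + 5×256 + 13 = 5389 (decimal)
Convert 1 hundred, 8 tens, 7 ones (place-value notation) → 1×100 + 8×10 + 7 = 187 (decimal)
Compute 5389 - 187 = 5202
5202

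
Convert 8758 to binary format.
Convert 8758 (decimal) → 8758 = 8192 + 512 + 32 + 16 + 4 + 2 → 0b10001000110110 (binary)
0b10001000110110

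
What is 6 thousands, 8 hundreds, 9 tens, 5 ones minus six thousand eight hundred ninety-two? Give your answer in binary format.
Convert 6 thousands, 8 hundreds, 9 tens, 5 ones (place-value notation) → 6×1000 + 8×100 + 9×10 + 5 = 6895 (decimal)
Convert six thousand eight hundred ninety-two (English words) → 6×1000 + 8×100 + 92 = 6892 (decimal)
Compute 6895 - 6892 = 3
Convert 3 (decimal) → 3 = 2 + 1 → 0b11 (binary)
0b11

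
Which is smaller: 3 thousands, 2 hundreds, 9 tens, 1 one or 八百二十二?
Convert 3 thousands, 2 hundreds, 9 tens, 1 one (place-value notation) → 3×1000 + 2×100 + 9×10 + 1 = 3291 (decimal)
Convert 八百二十二 (Chinese numeral) → 8×100 + 2×10 + 2 = 822 (decimal)
Compare 3291 vs 822: smaller = 822
822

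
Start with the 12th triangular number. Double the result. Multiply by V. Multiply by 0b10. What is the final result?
Convert the 12th triangular number (triangular index) → 12×13/2 = 78 (decimal)
Start: 78
78 × 2 = 156
Convert V (Roman numeral) → 5 (decimal)
156 × 5 = 780
Convert 0b10 (binary) → 2 (decimal)
780 × 2 = 1560
1560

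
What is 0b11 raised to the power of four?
Convert 0b11 (binary) → 2 + 1 = 3 (decimal)
Convert four (English words) → 4 (decimal)
Compute 3 ^ 4 = 81
81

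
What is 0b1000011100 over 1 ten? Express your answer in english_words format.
Convert 0b1000011100 (binary) → 512 + 16 + 8 + 4 = 540 (decimal)
Convert 1 ten (place-value notation) → 1×10 = 10 (decimal)
Compute 540 ÷ 10 = 54
Convert 54 (decimal) → fifty-four (English words)
fifty-four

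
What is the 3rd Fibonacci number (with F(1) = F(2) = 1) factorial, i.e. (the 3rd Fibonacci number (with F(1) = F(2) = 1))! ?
Convert the 3rd Fibonacci number (with F(1) = F(2) = 1) (Fibonacci index) → 1, 1, 2 → 2 (decimal)
Compute 2! = 2
2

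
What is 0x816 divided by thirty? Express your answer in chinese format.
Convert 0x816 (hexadecimal) → 8×256 + 1×16 + 6 = 2070 (decimal)
Convert thirty (English words) → 30 (decimal)
Compute 2070 ÷ 30 = 69
Convert 69 (decimal) → 69 = 6×10 + 9 → 六十九 (Chinese numeral)
六十九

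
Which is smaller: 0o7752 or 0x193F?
Convert 0o7752 (octal) → 7×512 + 7×64 + 5×8 + 2 = 4074 (decimal)
Convert 0x193F (hexadecimal) → 1×4096 + 9×256 + 3×16 + 15 = 6463 (decimal)
Compare 4074 vs 6463: smaller = 4074
4074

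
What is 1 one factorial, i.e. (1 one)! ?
Convert 1 one (place-value notation) → 1 (decimal)
Compute 1! = 1
1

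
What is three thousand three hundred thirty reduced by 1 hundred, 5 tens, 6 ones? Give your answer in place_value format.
Convert three thousand three hundred thirty (English words) → 3×1000 + 3×100 + 30 = 3330 (decimal)
Convert 1 hundred, 5 tens, 6 ones (place-value notation) → 1×100 + 5×10 + 6 = 156 (decimal)
Compute 3330 - 156 = 3174
Convert 3174 (decimal) → 3174 = 3×1000 + 1×100 + 7×10 + 4 → 3 thousands, 1 hundred, 7 tens, 4 ones (place-value notation)
3 thousands, 1 hundred, 7 tens, 4 ones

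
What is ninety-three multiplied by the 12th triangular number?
Convert ninety-three (English words) → 93 (decimal)
Convert the 12th triangular number (triangular index) → 12×13/2 = 78 (decimal)
Compute 93 × 78 = 7254
7254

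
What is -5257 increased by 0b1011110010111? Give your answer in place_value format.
Convert 0b1011110010111 (binary) → 4096 + 1024 + 512 + 256 + 128 + 16 + 4 + 2 + 1 = 6039 (decimal)
Compute -5257 + 6039 = 782
Convert 782 (decimal) → 782 = 7×100 + 8×10 + 2 → 7 hundreds, 8 tens, 2 ones (place-value notation)
7 hundreds, 8 tens, 2 ones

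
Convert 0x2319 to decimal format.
Convert 0x2319 (hexadecimal) → 2×4096 + 3×256 + 1×16 + 9 = 8985 (decimal)
8985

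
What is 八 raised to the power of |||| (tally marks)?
Convert 八 (Chinese numeral) → 8 (decimal)
Convert |||| (tally marks) → 4 (decimal)
Compute 8 ^ 4 = 4096
4096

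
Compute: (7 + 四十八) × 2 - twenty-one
Convert 四十八 (Chinese numeral) → 4×10 + 8 = 48 (decimal)
Convert twenty-one (English words) → 21 (decimal)
Expression in decimal: (7 + 48) × 2 - 21
Parentheses first: 7 + 48 = 55
Multiply: 55 × 2 = 110
Subtract: 110 - 21 = 89
89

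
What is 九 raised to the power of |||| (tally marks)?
Convert 九 (Chinese numeral) → 9 (decimal)
Convert |||| (tally marks) → 4 (decimal)
Compute 9 ^ 4 = 6561
6561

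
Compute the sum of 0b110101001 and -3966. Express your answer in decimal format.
Convert 0b110101001 (binary) → 256 + 128 + 32 + 8 + 1 = 425 (decimal)
Compute 425 + -3966 = -3541
-3541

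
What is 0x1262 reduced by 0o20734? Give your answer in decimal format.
Convert 0x1262 (hexadecimal) → 1×4096 + 2×256 + 6×16 + 2 = 4706 (decimal)
Convert 0o20734 (octal) → 2×4096 + 7×64 + 3×8 + 4 = 8668 (decimal)
Compute 4706 - 8668 = -3962
-3962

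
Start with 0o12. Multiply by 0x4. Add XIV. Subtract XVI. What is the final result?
Convert 0o12 (octal) → 1×8 + 2 = 10 (decimal)
Start: 10
Convert 0x4 (hexadecimal) → 4 (decimal)
10 × 4 = 40
Convert XIV (Roman numeral) → 10 + 4 = 14 (decimal)
40 + 14 = 54
Convert XVI (Roman numeral) → 10 + 5 + 1 = 16 (decimal)
54 - 16 = 38
38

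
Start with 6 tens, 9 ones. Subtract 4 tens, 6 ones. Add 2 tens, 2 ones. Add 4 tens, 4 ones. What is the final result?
Convert 6 tens, 9 ones (place-value notation) → 6×10 + 9 = 69 (decimal)
Start: 69
Convert 4 tens, 6 ones (place-value notation) → 4×10 + 6 = 46 (decimal)
69 - 46 = 23
Convert 2 tens, 2 ones (place-value notation) → 2×10 + 2 = 22 (decimal)
23 + 22 = 45
Convert 4 tens, 4 ones (place-value notation) → 4×10 + 4 = 44 (decimal)
45 + 44 = 89
89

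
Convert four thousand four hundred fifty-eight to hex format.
Convert four thousand four hundred fifty-eight (English words) → 4×1000 + 4×100 + 58 = 4458 (decimal)
Convert 4458 (decimal) → 4458 = 1×4096 + 1×256 + 6×16 + 10 → 0x116A (hexadecimal)
0x116A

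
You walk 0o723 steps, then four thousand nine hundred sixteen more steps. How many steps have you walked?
Convert 0o723 (octal) → 7×64 + 2×8 + 3 = 467 (decimal)
Convert four thousand nine hundred sixteen (English words) → 4×1000 + 9×100 + 16 = 4916 (decimal)
Compute 467 + 4916 = 5383
5383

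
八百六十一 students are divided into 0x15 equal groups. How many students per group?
Convert 八百六十一 (Chinese numeral) → 8×100 + 6×10 + 1 = 861 (decimal)
Convert 0x15 (hexadecimal) → 1×16 + 5 = 21 (decimal)
Compute 861 ÷ 21 = 41
41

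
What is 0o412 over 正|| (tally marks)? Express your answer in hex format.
Convert 0o412 (octal) → 4×64 + 1×8 + 2 = 266 (decimal)
Convert 正|| (tally marks) → 5 + 2 = 7 (decimal)
Compute 266 ÷ 7 = 38
Convert 38 (decimal) → 38 = 2×16 + 6 → 0x26 (hexadecimal)
0x26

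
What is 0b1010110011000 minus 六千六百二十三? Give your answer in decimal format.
Convert 0b1010110011000 (binary) → 4096 + 1024 + 256 + 128 + 16 + 8 = 5528 (decimal)
Convert 六千六百二十三 (Chinese numeral) → 6×1000 + 6×100 + 2×10 + 3 = 6623 (decimal)
Compute 5528 - 6623 = -1095
-1095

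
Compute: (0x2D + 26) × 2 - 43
Convert 0x2D (hexadecimal) → 2×16 + 13 = 45 (decimal)
Expression in decimal: (45 + 26) × 2 - 43
Parentheses first: 45 + 26 = 71
Multiply: 71 × 2 = 142
Subtract: 142 - 43 = 99
99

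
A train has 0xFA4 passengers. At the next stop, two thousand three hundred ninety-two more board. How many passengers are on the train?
Convert 0xFA4 (hexadecimal) → 15×256 + 10×16 + 4 = 4004 (decimal)
Convert two thousand three hundred ninety-two (English words) → 2×1000 + 3×100 + 92 = 2392 (decimal)
Compute 4004 + 2392 = 6396
6396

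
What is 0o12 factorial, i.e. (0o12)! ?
Convert 0o12 (octal) → 1×8 + 2 = 10 (decimal)
Compute 10! = 3628800
3628800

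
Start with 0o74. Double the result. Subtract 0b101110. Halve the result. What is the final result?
Convert 0o74 (octal) → 7×8 + 4 = 60 (decimal)
Start: 60
60 × 2 = 120
Convert 0b101110 (binary) → 32 + 8 + 4 + 2 = 46 (decimal)
120 - 46 = 74
74 ÷ 2 = 37
37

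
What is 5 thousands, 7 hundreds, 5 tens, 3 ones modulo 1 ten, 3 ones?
Convert 5 thousands, 7 hundreds, 5 tens, 3 ones (place-value notation) → 5×1000 + 7×100 + 5×10 + 3 = 5753 (decimal)
Convert 1 ten, 3 ones (place-value notation) → 1×10 + 3 = 13 (decimal)
Compute 5753 mod 13 = 7
7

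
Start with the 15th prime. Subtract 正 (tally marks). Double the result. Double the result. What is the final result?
Convert the 15th prime (prime index) → 47 (decimal)
Start: 47
Convert 正 (tally marks) → 5 (decimal)
47 - 5 = 42
42 × 2 = 84
84 × 2 = 168
168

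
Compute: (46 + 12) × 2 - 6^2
Convert 6^2 (power) → 36 (decimal)
Expression in decimal: (46 + 12) × 2 - 36
Parentheses first: 46 + 12 = 58
Multiply: 58 × 2 = 116
Subtract: 116 - 36 = 80
80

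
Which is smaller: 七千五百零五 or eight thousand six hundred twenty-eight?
Convert 七千五百零五 (Chinese numeral) → 7×1000 + 5×100 + 5 = 7505 (decimal)
Convert eight thousand six hundred twenty-eight (English words) → 8×1000 + 6×100 + 28 = 8628 (decimal)
Compare 7505 vs 8628: smaller = 7505
7505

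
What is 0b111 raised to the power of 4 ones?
Convert 0b111 (binary) → 4 + 2 + 1 = 7 (decimal)
Convert 4 ones (place-value notation) → 4 (decimal)
Compute 7 ^ 4 = 2401
2401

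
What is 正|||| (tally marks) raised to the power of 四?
Convert 正|||| (tally marks) → 5 + 4 = 9 (decimal)
Convert 四 (Chinese numeral) → 4 (decimal)
Compute 9 ^ 4 = 6561
6561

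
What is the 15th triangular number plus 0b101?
The 15th triangular number = 15×16/2 = 120
Convert 0b101 (binary) → 4 + 1 = 5 (decimal)
Compute 120 + 5 = 125
125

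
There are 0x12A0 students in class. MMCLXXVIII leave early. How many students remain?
Convert 0x12A0 (hexadecimal) → 1×4096 + 2×256 + 10×16 = 4768 (decimal)
Convert MMCLXXVIII (Roman numeral) → 1000 + 1000 + 100 + 50 + 10 + 10 + 5 + 1 + 1 + 1 = 2178 (decimal)
Compute 4768 - 2178 = 2590
2590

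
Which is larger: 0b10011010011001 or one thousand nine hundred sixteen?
Convert 0b10011010011001 (binary) → 8192 + 1024 + 512 + 128 + 16 + 8 + 1 = 9881 (decimal)
Convert one thousand nine hundred sixteen (English words) → 1×1000 + 9×100 + 16 = 1916 (decimal)
Compare 9881 vs 1916: larger = 9881
9881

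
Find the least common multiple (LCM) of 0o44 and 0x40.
Convert 0o44 (octal) → 4×8 + 4 = 36 (decimal)
Convert 0x40 (hexadecimal) → 4×16 = 64 (decimal)
Compute lcm(36, 64) = 576
576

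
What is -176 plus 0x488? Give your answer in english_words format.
Convert 0x488 (hexadecimal) → 4×256 + 8×16 + 8 = 1160 (decimal)
Compute -176 + 1160 = 984
Convert 984 (decimal) → 984 = 9×100 + 84 → nine hundred eighty-four (English words)
nine hundred eighty-four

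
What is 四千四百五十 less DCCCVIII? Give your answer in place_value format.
Convert 四千四百五十 (Chinese numeral) → 4×1000 + 4×100 + 5×10 = 4450 (decimal)
Convert DCCCVIII (Roman numeral) → 500 + 100 + 100 + 100 + 5 + 1 + 1 + 1 = 808 (decimal)
Compute 4450 - 808 = 3642
Convert 3642 (decimal) → 3642 = 3×1000 + 6×100 + 4×10 + 2 → 3 thousands, 6 hundreds, 4 tens, 2 ones (place-value notation)
3 thousands, 6 hundreds, 4 tens, 2 ones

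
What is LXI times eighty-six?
Convert LXI (Roman numeral) → 50 + 10 + 1 = 61 (decimal)
Convert eighty-six (English words) → 86 (decimal)
Compute 61 × 86 = 5246
5246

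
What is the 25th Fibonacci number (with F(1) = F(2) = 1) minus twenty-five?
The 25th Fibonacci number (with F(1) = F(2) = 1) = 75025
Convert twenty-five (English words) → 25 (decimal)
Compute 75025 - 25 = 75000
75000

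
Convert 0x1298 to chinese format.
Convert 0x1298 (hexadecimal) → 1×4096 + 2×256 + 9×16 + 8 = 4760 (decimal)
Convert 4760 (decimal) → 4760 = 4×1000 + 7×100 + 6×10 → 四千七百六十 (Chinese numeral)
四千七百六十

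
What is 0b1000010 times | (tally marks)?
Convert 0b1000010 (binary) → 64 + 2 = 66 (decimal)
Convert | (tally marks) → 1 (decimal)
Compute 66 × 1 = 66
66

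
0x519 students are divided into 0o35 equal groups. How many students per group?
Convert 0x519 (hexadecimal) → 5×256 + 1×16 + 9 = 1305 (decimal)
Convert 0o35 (octal) → 3×8 + 5 = 29 (decimal)
Compute 1305 ÷ 29 = 45
45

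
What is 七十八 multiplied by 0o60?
Convert 七十八 (Chinese numeral) → 7×10 + 8 = 78 (decimal)
Convert 0o60 (octal) → 6×8 = 48 (decimal)
Compute 78 × 48 = 3744
3744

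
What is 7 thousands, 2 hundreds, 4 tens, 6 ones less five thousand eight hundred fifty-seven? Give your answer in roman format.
Convert 7 thousands, 2 hundreds, 4 tens, 6 ones (place-value notation) → 7×1000 + 2×100 + 4×10 + 6 = 7246 (decimal)
Convert five thousand eight hundred fifty-seven (English words) → 5×1000 + 8×100 + 57 = 5857 (decimal)
Compute 7246 - 5857 = 1389
Convert 1389 (decimal) → 1389 = 1000 + 100 + 100 + 100 + 50 + 10 + 10 + 10 + 9 → MCCCLXXXIX (Roman numeral)
MCCCLXXXIX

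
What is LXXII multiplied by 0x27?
Convert LXXII (Roman numeral) → 50 + 10 + 10 + 1 + 1 = 72 (decimal)
Convert 0x27 (hexadecimal) → 2×16 + 7 = 39 (decimal)
Compute 72 × 39 = 2808
2808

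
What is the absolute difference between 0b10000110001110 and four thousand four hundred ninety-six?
Convert 0b10000110001110 (binary) → 8192 + 256 + 128 + 8 + 4 + 2 = 8590 (decimal)
Convert four thousand four hundred ninety-six (English words) → 4×1000 + 4×100 + 96 = 4496 (decimal)
Compute |8590 - 4496| = 4094
4094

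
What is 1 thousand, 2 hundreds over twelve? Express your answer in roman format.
Convert 1 thousand, 2 hundreds (place-value notation) → 1×1000 + 2×100 = 1200 (decimal)
Convert twelve (English words) → 12 (decimal)
Compute 1200 ÷ 12 = 100
Convert 100 (decimal) → C (Roman numeral)
C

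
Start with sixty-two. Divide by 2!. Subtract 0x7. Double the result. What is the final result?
Convert sixty-two (English words) → 62 (decimal)
Start: 62
Convert 2! (factorial) → 2 (decimal)
62 ÷ 2 = 31
Convert 0x7 (hexadecimal) → 7 (decimal)
31 - 7 = 24
24 × 2 = 48
48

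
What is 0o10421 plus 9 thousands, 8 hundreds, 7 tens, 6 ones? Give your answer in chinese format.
Convert 0o10421 (octal) → 1×4096 + 4×64 + 2×8 + 1 = 4369 (decimal)
Convert 9 thousands, 8 hundreds, 7 tens, 6 ones (place-value notation) → 9×1000 + 8×100 + 7×10 + 6 = 9876 (decimal)
Compute 4369 + 9876 = 14245
Convert 14245 (decimal) → 14245 = 1×10000 + 4×1000 + 2×100 + 4×10 + 5 → 一万四千二百四十五 (Chinese numeral)
一万四千二百四十五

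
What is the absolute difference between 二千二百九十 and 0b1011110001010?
Convert 二千二百九十 (Chinese numeral) → 2×1000 + 2×100 + 9×10 = 2290 (decimal)
Convert 0b1011110001010 (binary) → 4096 + 1024 + 512 + 256 + 128 + 8 + 2 = 6026 (decimal)
Compute |2290 - 6026| = 3736
3736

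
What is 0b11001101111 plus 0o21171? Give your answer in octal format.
Convert 0b11001101111 (binary) → 1024 + 512 + 64 + 32 + 8 + 4 + 2 + 1 = 1647 (decimal)
Convert 0o21171 (octal) → 2×4096 + 1×512 + 1×64 + 7×8 + 1 = 8825 (decimal)
Compute 1647 + 8825 = 10472
Convert 10472 (decimal) → 10472 = 2×4096 + 4×512 + 3×64 + 5×8 → 0o24350 (octal)
0o24350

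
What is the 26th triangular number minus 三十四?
The 26th triangular number = 26×27/2 = 351
Convert 三十四 (Chinese numeral) → 3×10 + 4 = 34 (decimal)
Compute 351 - 34 = 317
317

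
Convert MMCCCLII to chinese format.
Convert MMCCCLII (Roman numeral) → 1000 + 1000 + 100 + 100 + 100 + 50 + 1 + 1 = 2352 (decimal)
Convert 2352 (decimal) → 2352 = 2×1000 + 3×100 + 5×10 + 2 → 二千三百五十二 (Chinese numeral)
二千三百五十二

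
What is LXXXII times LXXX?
Convert LXXXII (Roman numeral) → 50 + 10 + 10 + 10 + 1 + 1 = 82 (decimal)
Convert LXXX (Roman numeral) → 50 + 10 + 10 + 10 = 80 (decimal)
Compute 82 × 80 = 6560
6560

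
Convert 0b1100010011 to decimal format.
Convert 0b1100010011 (binary) → 512 + 256 + 16 + 2 + 1 = 787 (decimal)
787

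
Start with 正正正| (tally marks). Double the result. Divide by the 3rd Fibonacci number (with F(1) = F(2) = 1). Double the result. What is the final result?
Convert 正正正| (tally marks) → 5 + 5 + 5 + 1 = 16 (decimal)
Start: 16
16 × 2 = 32
Convert the 3rd Fibonacci number (with F(1) = F(2) = 1) (Fibonacci index) → 1, 1, 2 → 2 (decimal)
32 ÷ 2 = 16
16 × 2 = 32
32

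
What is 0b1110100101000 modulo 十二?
Convert 0b1110100101000 (binary) → 4096 + 2048 + 1024 + 256 + 32 + 8 = 7464 (decimal)
Convert 十二 (Chinese numeral) → 1×10 + 2 = 12 (decimal)
Compute 7464 mod 12 = 0
0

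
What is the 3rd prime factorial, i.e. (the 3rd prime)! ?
Convert the 3rd prime (prime index) → 5 (decimal)
Compute 5! = 120
120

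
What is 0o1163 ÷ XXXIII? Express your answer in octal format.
Convert 0o1163 (octal) → 1×512 + 1×64 + 6×8 + 3 = 627 (decimal)
Convert XXXIII (Roman numeral) → 10 + 10 + 10 + 1 + 1 + 1 = 33 (decimal)
Compute 627 ÷ 33 = 19
Convert 19 (decimal) → 19 = 2×8 + 3 → 0o23 (octal)
0o23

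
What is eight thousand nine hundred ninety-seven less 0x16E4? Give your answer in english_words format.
Convert eight thousand nine hundred ninety-seven (English words) → 8×1000 + 9×100 + 97 = 8997 (decimal)
Convert 0x16E4 (hexadecimal) → 1×4096 + 6×256 + 14×16 + 4 = 5860 (decimal)
Compute 8997 - 5860 = 3137
Convert 3137 (decimal) → 3137 = 3×1000 + 1×100 + 37 → three thousand one hundred thirty-seven (English words)
three thousand one hundred thirty-seven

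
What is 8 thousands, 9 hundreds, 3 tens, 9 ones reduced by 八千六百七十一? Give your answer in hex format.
Convert 8 thousands, 9 hundreds, 3 tens, 9 ones (place-value notation) → 8×1000 + 9×100 + 3×10 + 9 = 8939 (decimal)
Convert 八千六百七十一 (Chinese numeral) → 8×1000 + 6×100 + 7×10 + 1 = 8671 (decimal)
Compute 8939 - 8671 = 268
Convert 268 (decimal) → 268 = 1×256 + 12 → 0x10C (hexadecimal)
0x10C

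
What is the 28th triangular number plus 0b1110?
The 28th triangular number = 28×29/2 = 406
Convert 0b1110 (binary) → 8 + 4 + 2 = 14 (decimal)
Compute 406 + 14 = 420
420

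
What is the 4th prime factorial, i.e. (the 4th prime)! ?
Convert the 4th prime (prime index) → 7 (decimal)
Compute 7! = 5040
5040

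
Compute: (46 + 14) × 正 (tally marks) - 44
Convert 正 (tally marks) → 5 (decimal)
Expression in decimal: (46 + 14) × 5 - 44
Parentheses first: 46 + 14 = 60
Multiply: 60 × 5 = 300
Subtract: 300 - 44 = 256
256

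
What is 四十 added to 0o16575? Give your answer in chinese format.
Convert 四十 (Chinese numeral) → 4×10 = 40 (decimal)
Convert 0o16575 (octal) → 1×4096 + 6×512 + 5×64 + 7×8 + 5 = 7549 (decimal)
Compute 40 + 7549 = 7589
Convert 7589 (decimal) → 7589 = 7×1000 + 5×100 + 8×10 + 9 → 七千五百八十九 (Chinese numeral)
七千五百八十九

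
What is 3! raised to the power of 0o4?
Convert 3! (factorial) → 6 (decimal)
Convert 0o4 (octal) → 4 (decimal)
Compute 6 ^ 4 = 1296
1296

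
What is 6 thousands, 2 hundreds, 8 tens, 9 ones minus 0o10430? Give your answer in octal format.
Convert 6 thousands, 2 hundreds, 8 tens, 9 ones (place-value notation) → 6×1000 + 2×100 + 8×10 + 9 = 6289 (decimal)
Convert 0o10430 (octal) → 1×4096 + 4×64 + 3×8 = 4376 (decimal)
Compute 6289 - 4376 = 1913
Convert 1913 (decimal) → 1913 = 3×512 + 5×64 + 7×8 + 1 → 0o3571 (octal)
0o3571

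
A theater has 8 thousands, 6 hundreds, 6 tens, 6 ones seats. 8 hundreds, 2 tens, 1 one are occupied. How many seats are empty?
Convert 8 thousands, 6 hundreds, 6 tens, 6 ones (place-value notation) → 8×1000 + 6×100 + 6×10 + 6 = 8666 (decimal)
Convert 8 hundreds, 2 tens, 1 one (place-value notation) → 8×100 + 2×10 + 1 = 821 (decimal)
Compute 8666 - 821 = 7845
7845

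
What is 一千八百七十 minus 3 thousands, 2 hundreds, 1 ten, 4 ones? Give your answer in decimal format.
Convert 一千八百七十 (Chinese numeral) → 1×1000 + 8×100 + 7×10 = 1870 (decimal)
Convert 3 thousands, 2 hundreds, 1 ten, 4 ones (place-value notation) → 3×1000 + 2×100 + 1×10 + 4 = 3214 (decimal)
Compute 1870 - 3214 = -1344
-1344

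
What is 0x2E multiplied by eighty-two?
Convert 0x2E (hexadecimal) → 2×16 + 14 = 46 (decimal)
Convert eighty-two (English words) → 82 (decimal)
Compute 46 × 82 = 3772
3772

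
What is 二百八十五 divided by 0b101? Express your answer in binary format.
Convert 二百八十五 (Chinese numeral) → 2×100 + 8×10 + 5 = 285 (decimal)
Convert 0b101 (binary) → 4 + 1 = 5 (decimal)
Compute 285 ÷ 5 = 57
Convert 57 (decimal) → 57 = 32 + 16 + 8 + 1 → 0b111001 (binary)
0b111001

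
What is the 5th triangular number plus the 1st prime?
The 5th triangular number = 5×6/2 = 15
Convert the 1st prime (prime index) → 2 (decimal)
Compute 15 + 2 = 17
17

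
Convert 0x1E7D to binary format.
Convert 0x1E7D (hexadecimal) → 1×4096 + 14×256 + 7×16 + 13 = 7805 (decimal)
Convert 7805 (decimal) → 7805 = 4096 + 2048 + 1024 + 512 + 64 + 32 + 16 + 8 + 4 + 1 → 0b1111001111101 (binary)
0b1111001111101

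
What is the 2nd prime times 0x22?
Convert the 2nd prime (prime index) → 3 (decimal)
Convert 0x22 (hexadecimal) → 2×16 + 2 = 34 (decimal)
Compute 3 × 34 = 102
102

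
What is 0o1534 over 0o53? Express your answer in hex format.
Convert 0o1534 (octal) → 1×512 + 5×64 + 3×8 + 4 = 860 (decimal)
Convert 0o53 (octal) → 5×8 + 3 = 43 (decimal)
Compute 860 ÷ 43 = 20
Convert 20 (decimal) → 20 = 1×16 + 4 → 0x14 (hexadecimal)
0x14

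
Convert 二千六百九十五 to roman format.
Convert 二千六百九十五 (Chinese numeral) → 2×1000 + 6×100 + 9×10 + 5 = 2695 (decimal)
Convert 2695 (decimal) → 2695 = 1000 + 1000 + 500 + 100 + 90 + 5 → MMDCXCV (Roman numeral)
MMDCXCV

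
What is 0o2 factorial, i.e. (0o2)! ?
Convert 0o2 (octal) → 2 (decimal)
Compute 2! = 2
2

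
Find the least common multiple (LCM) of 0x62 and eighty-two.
Convert 0x62 (hexadecimal) → 6×16 + 2 = 98 (decimal)
Convert eighty-two (English words) → 82 (decimal)
Compute lcm(98, 82) = 4018
4018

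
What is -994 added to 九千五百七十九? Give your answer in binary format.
Convert 九千五百七十九 (Chinese numeral) → 9×1000 + 5×100 + 7×10 + 9 = 9579 (decimal)
Compute -994 + 9579 = 8585
Convert 8585 (decimal) → 8585 = 8192 + 256 + 128 + 8 + 1 → 0b10000110001001 (binary)
0b10000110001001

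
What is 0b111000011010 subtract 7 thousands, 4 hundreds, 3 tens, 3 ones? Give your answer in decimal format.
Convert 0b111000011010 (binary) → 2048 + 1024 + 512 + 16 + 8 + 2 = 3610 (decimal)
Convert 7 thousands, 4 hundreds, 3 tens, 3 ones (place-value notation) → 7×1000 + 4×100 + 3×10 + 3 = 7433 (decimal)
Compute 3610 - 7433 = -3823
-3823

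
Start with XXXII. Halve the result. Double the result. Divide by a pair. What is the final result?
Convert XXXII (Roman numeral) → 10 + 10 + 10 + 1 + 1 = 32 (decimal)
Start: 32
32 ÷ 2 = 16
16 × 2 = 32
Convert a pair (colloquial) → 2 (decimal)
32 ÷ 2 = 16
16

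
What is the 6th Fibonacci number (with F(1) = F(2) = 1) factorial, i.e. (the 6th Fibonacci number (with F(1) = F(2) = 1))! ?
Convert the 6th Fibonacci number (with F(1) = F(2) = 1) (Fibonacci index) → 1, 1, 2, 3, 5, 8 → 8 (decimal)
Compute 8! = 40320
40320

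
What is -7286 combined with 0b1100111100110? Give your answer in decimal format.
Convert 0b1100111100110 (binary) → 4096 + 2048 + 256 + 128 + 64 + 32 + 4 + 2 = 6630 (decimal)
Compute -7286 + 6630 = -656
-656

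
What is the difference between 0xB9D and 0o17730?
Convert 0xB9D (hexadecimal) → 11×256 + 9×16 + 13 = 2973 (decimal)
Convert 0o17730 (octal) → 1×4096 + 7×512 + 7×64 + 3×8 = 8152 (decimal)
Difference: |2973 - 8152| = 5179
5179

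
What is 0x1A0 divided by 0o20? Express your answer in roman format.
Convert 0x1A0 (hexadecimal) → 1×256 + 10×16 = 416 (decimal)
Convert 0o20 (octal) → 2×8 = 16 (decimal)
Compute 416 ÷ 16 = 26
Convert 26 (decimal) → 26 = 10 + 10 + 5 + 1 → XXVI (Roman numeral)
XXVI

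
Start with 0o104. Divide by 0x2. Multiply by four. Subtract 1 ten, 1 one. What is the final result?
Convert 0o104 (octal) → 1×64 + 4 = 68 (decimal)
Start: 68
Convert 0x2 (hexadecimal) → 2 (decimal)
68 ÷ 2 = 34
Convert four (English words) → 4 (decimal)
34 × 4 = 136
Convert 1 ten, 1 one (place-value notation) → 1×10 + 1 = 11 (decimal)
136 - 11 = 125
125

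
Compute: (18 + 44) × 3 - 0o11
Convert 0o11 (octal) → 1×8 + 1 = 9 (decimal)
Expression in decimal: (18 + 44) × 3 - 9
Parentheses first: 18 + 44 = 62
Multiply: 62 × 3 = 186
Subtract: 186 - 9 = 177
177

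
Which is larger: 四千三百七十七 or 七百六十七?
Convert 四千三百七十七 (Chinese numeral) → 4×1000 + 3×100 + 7×10 + 7 = 4377 (decimal)
Convert 七百六十七 (Chinese numeral) → 7×100 + 6×10 + 7 = 767 (decimal)
Compare 4377 vs 767: larger = 4377
4377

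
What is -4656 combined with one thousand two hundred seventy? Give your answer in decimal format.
Convert one thousand two hundred seventy (English words) → 1×1000 + 2×100 + 70 = 1270 (decimal)
Compute -4656 + 1270 = -3386
-3386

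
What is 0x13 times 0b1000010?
Convert 0x13 (hexadecimal) → 1×16 + 3 = 19 (decimal)
Convert 0b1000010 (binary) → 64 + 2 = 66 (decimal)
Compute 19 × 66 = 1254
1254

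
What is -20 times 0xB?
Convert 0xB (hexadecimal) → 11 (decimal)
Compute -20 × 11 = -220
-220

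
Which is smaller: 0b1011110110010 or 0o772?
Convert 0b1011110110010 (binary) → 4096 + 1024 + 512 + 256 + 128 + 32 + 16 + 2 = 6066 (decimal)
Convert 0o772 (octal) → 7×64 + 7×8 + 2 = 506 (decimal)
Compare 6066 vs 506: smaller = 506
506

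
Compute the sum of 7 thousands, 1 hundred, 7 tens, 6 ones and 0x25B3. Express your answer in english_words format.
Convert 7 thousands, 1 hundred, 7 tens, 6 ones (place-value notation) → 7×1000 + 1×100 + 7×10 + 6 = 7176 (decimal)
Convert 0x25B3 (hexadecimal) → 2×4096 + 5×256 + 11×16 + 3 = 9651 (decimal)
Compute 7176 + 9651 = 16827
Convert 16827 (decimal) → 16827 = 16×1000 + 8×100 + 27 → sixteen thousand eight hundred twenty-seven (English words)
sixteen thousand eight hundred twenty-seven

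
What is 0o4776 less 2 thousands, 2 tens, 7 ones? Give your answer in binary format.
Convert 0o4776 (octal) → 4×512 + 7×64 + 7×8 + 6 = 2558 (decimal)
Convert 2 thousands, 2 tens, 7 ones (place-value notation) → 2×1000 + 2×10 + 7 = 2027 (decimal)
Compute 2558 - 2027 = 531
Convert 531 (decimal) → 531 = 512 + 16 + 2 + 1 → 0b1000010011 (binary)
0b1000010011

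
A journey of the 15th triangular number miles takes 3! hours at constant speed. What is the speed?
Convert the 15th triangular number (triangular index) → 15×16/2 = 120 (decimal)
Convert 3! (factorial) → 6 (decimal)
Compute 120 ÷ 6 = 20
20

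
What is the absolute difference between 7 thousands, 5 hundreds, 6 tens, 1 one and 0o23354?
Convert 7 thousands, 5 hundreds, 6 tens, 1 one (place-value notation) → 7×1000 + 5×100 + 6×10 + 1 = 7561 (decimal)
Convert 0o23354 (octal) → 2×4096 + 3×512 + 3×64 + 5×8 + 4 = 9964 (decimal)
Compute |7561 - 9964| = 2403
2403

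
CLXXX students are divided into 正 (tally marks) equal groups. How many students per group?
Convert CLXXX (Roman numeral) → 100 + 50 + 10 + 10 + 10 = 180 (decimal)
Convert 正 (tally marks) → 5 (decimal)
Compute 180 ÷ 5 = 36
36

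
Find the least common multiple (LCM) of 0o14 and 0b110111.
Convert 0o14 (octal) → 1×8 + 4 = 12 (decimal)
Convert 0b110111 (binary) → 32 + 16 + 4 + 2 + 1 = 55 (decimal)
Compute lcm(12, 55) = 660
660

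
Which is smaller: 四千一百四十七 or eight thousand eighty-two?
Convert 四千一百四十七 (Chinese numeral) → 4×1000 + 1×100 + 4×10 + 7 = 4147 (decimal)
Convert eight thousand eighty-two (English words) → 8×1000 + 82 = 8082 (decimal)
Compare 4147 vs 8082: smaller = 4147
4147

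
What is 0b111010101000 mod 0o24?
Convert 0b111010101000 (binary) → 2048 + 1024 + 512 + 128 + 32 + 8 = 3752 (decimal)
Convert 0o24 (octal) → 2×8 + 4 = 20 (decimal)
Compute 3752 mod 20 = 12
12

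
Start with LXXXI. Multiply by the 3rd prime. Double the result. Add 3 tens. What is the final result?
Convert LXXXI (Roman numeral) → 50 + 10 + 10 + 10 + 1 = 81 (decimal)
Start: 81
Convert the 3rd prime (prime index) → 5 (decimal)
81 × 5 = 405
405 × 2 = 810
Convert 3 tens (place-value notation) → 3×10 = 30 (decimal)
810 + 30 = 840
840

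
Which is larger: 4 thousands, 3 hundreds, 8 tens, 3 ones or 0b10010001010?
Convert 4 thousands, 3 hundreds, 8 tens, 3 ones (place-value notation) → 4×1000 + 3×100 + 8×10 + 3 = 4383 (decimal)
Convert 0b10010001010 (binary) → 1024 + 128 + 8 + 2 = 1162 (decimal)
Compare 4383 vs 1162: larger = 4383
4383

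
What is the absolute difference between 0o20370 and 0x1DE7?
Convert 0o20370 (octal) → 2×4096 + 3×64 + 7×8 = 8440 (decimal)
Convert 0x1DE7 (hexadecimal) → 1×4096 + 13×256 + 14×16 + 7 = 7655 (decimal)
Compute |8440 - 7655| = 785
785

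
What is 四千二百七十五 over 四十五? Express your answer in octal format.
Convert 四千二百七十五 (Chinese numeral) → 4×1000 + 2×100 + 7×10 + 5 = 4275 (decimal)
Convert 四十五 (Chinese numeral) → 4×10 + 5 = 45 (decimal)
Compute 4275 ÷ 45 = 95
Convert 95 (decimal) → 95 = 1×64 + 3×8 + 7 → 0o137 (octal)
0o137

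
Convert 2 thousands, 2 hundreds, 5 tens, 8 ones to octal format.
Convert 2 thousands, 2 hundreds, 5 tens, 8 ones (place-value notation) → 2×1000 + 2×100 + 5×10 + 8 = 2258 (decimal)
Convert 2258 (decimal) → 2258 = 4×512 + 3×64 + 2×8 + 2 → 0o4322 (octal)
0o4322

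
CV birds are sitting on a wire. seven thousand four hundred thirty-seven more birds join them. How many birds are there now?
Convert CV (Roman numeral) → 100 + 5 = 105 (decimal)
Convert seven thousand four hundred thirty-seven (English words) → 7×1000 + 4×100 + 37 = 7437 (decimal)
Compute 105 + 7437 = 7542
7542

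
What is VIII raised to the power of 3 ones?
Convert VIII (Roman numeral) → 5 + 1 + 1 + 1 = 8 (decimal)
Convert 3 ones (place-value notation) → 3 (decimal)
Compute 8 ^ 3 = 512
512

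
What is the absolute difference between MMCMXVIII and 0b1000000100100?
Convert MMCMXVIII (Roman numeral) → 1000 + 1000 + 900 + 10 + 5 + 1 + 1 + 1 = 2918 (decimal)
Convert 0b1000000100100 (binary) → 4096 + 32 + 4 = 4132 (decimal)
Compute |2918 - 4132| = 1214
1214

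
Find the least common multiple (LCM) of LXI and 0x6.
Convert LXI (Roman numeral) → 50 + 10 + 1 = 61 (decimal)
Convert 0x6 (hexadecimal) → 6 (decimal)
Compute lcm(61, 6) = 366
366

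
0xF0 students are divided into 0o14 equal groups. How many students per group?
Convert 0xF0 (hexadecimal) → 15×16 = 240 (decimal)
Convert 0o14 (octal) → 1×8 + 4 = 12 (decimal)
Compute 240 ÷ 12 = 20
20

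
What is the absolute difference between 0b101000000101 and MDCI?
Convert 0b101000000101 (binary) → 2048 + 512 + 4 + 1 = 2565 (decimal)
Convert MDCI (Roman numeral) → 1000 + 500 + 100 + 1 = 1601 (decimal)
Compute |2565 - 1601| = 964
964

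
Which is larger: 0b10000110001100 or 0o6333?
Convert 0b10000110001100 (binary) → 8192 + 256 + 128 + 8 + 4 = 8588 (decimal)
Convert 0o6333 (octal) → 6×512 + 3×64 + 3×8 + 3 = 3291 (decimal)
Compare 8588 vs 3291: larger = 8588
8588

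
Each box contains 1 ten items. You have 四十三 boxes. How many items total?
Convert 1 ten (place-value notation) → 1×10 = 10 (decimal)
Convert 四十三 (Chinese numeral) → 4×10 + 3 = 43 (decimal)
Compute 10 × 43 = 430
430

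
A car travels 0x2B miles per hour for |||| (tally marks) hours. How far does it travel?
Convert 0x2B (hexadecimal) → 2×16 + 11 = 43 (decimal)
Convert |||| (tally marks) → 4 (decimal)
Compute 43 × 4 = 172
172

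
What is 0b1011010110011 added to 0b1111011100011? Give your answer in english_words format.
Convert 0b1011010110011 (binary) → 4096 + 1024 + 512 + 128 + 32 + 16 + 2 + 1 = 5811 (decimal)
Convert 0b1111011100011 (binary) → 4096 + 2048 + 1024 + 512 + 128 + 64 + 32 + 2 + 1 = 7907 (decimal)
Compute 5811 + 7907 = 13718
Convert 13718 (decimal) → 13718 = 13×1000 + 7×100 + 18 → thirteen thousand seven hundred eighteen (English words)
thirteen thousand seven hundred eighteen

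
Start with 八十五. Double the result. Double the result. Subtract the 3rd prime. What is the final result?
Convert 八十五 (Chinese numeral) → 8×10 + 5 = 85 (decimal)
Start: 85
85 × 2 = 170
170 × 2 = 340
Convert the 3rd prime (prime index) → 5 (decimal)
340 - 5 = 335
335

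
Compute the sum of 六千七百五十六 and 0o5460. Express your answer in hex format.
Convert 六千七百五十六 (Chinese numeral) → 6×1000 + 7×100 + 5×10 + 6 = 6756 (decimal)
Convert 0o5460 (octal) → 5×512 + 4×64 + 6×8 = 2864 (decimal)
Compute 6756 + 2864 = 9620
Convert 9620 (decimal) → 9620 = 2×4096 + 5×256 + 9×16 + 4 → 0x2594 (hexadecimal)
0x2594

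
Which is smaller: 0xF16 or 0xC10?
Convert 0xF16 (hexadecimal) → 15×256 + 1×16 + 6 = 3862 (decimal)
Convert 0xC10 (hexadecimal) → 12×256 + 1×16 = 3088 (decimal)
Compare 3862 vs 3088: smaller = 3088
3088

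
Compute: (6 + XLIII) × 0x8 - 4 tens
Convert XLIII (Roman numeral) → 40 + 1 + 1 + 1 = 43 (decimal)
Convert 0x8 (hexadecimal) → 8 (decimal)
Convert 4 tens (place-value notation) → 4×10 = 40 (decimal)
Expression in decimal: (6 + 43) × 8 - 40
Parentheses first: 6 + 43 = 49
Multiply: 49 × 8 = 392
Subtract: 392 - 40 = 352
352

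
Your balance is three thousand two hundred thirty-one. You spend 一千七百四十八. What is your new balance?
Convert three thousand two hundred thirty-one (English words) → 3×1000 + 2×100 + 31 = 3231 (decimal)
Convert 一千七百四十八 (Chinese numeral) → 1×1000 + 7×100 + 4×10 + 8 = 1748 (decimal)
Compute 3231 - 1748 = 1483
1483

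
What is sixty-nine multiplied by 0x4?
Convert sixty-nine (English words) → 69 (decimal)
Convert 0x4 (hexadecimal) → 4 (decimal)
Compute 69 × 4 = 276
276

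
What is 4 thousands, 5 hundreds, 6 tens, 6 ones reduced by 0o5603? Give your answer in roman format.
Convert 4 thousands, 5 hundreds, 6 tens, 6 ones (place-value notation) → 4×1000 + 5×100 + 6×10 + 6 = 4566 (decimal)
Convert 0o5603 (octal) → 5×512 + 6×64 + 3 = 2947 (decimal)
Compute 4566 - 2947 = 1619
Convert 1619 (decimal) → 1619 = 1000 + 500 + 100 + 10 + 9 → MDCXIX (Roman numeral)
MDCXIX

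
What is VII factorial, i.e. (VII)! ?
Convert VII (Roman numeral) → 5 + 1 + 1 = 7 (decimal)
Compute 7! = 5040
5040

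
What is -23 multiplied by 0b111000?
Convert 0b111000 (binary) → 32 + 16 + 8 = 56 (decimal)
Compute -23 × 56 = -1288
-1288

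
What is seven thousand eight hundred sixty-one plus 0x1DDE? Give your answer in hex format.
Convert seven thousand eight hundred sixty-one (English words) → 7×1000 + 8×100 + 61 = 7861 (decimal)
Convert 0x1DDE (hexadecimal) → 1×4096 + 13×256 + 13×16 + 14 = 7646 (decimal)
Compute 7861 + 7646 = 15507
Convert 15507 (decimal) → 15507 = 3×4096 + 12×256 + 9×16 + 3 → 0x3C93 (hexadecimal)
0x3C93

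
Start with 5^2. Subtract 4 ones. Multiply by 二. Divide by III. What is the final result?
Convert 5^2 (power) → 25 (decimal)
Start: 25
Convert 4 ones (place-value notation) → 4 (decimal)
25 - 4 = 21
Convert 二 (Chinese numeral) → 2 (decimal)
21 × 2 = 42
Convert III (Roman numeral) → 1 + 1 + 1 = 3 (decimal)
42 ÷ 3 = 14
14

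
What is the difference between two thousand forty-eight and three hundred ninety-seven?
Convert two thousand forty-eight (English words) → 2×1000 + 48 = 2048 (decimal)
Convert three hundred ninety-seven (English words) → 3×100 + 97 = 397 (decimal)
Difference: |2048 - 397| = 1651
1651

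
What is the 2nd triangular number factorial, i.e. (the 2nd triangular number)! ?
Convert the 2nd triangular number (triangular index) → 2×3/2 = 3 (decimal)
Compute 3! = 6
6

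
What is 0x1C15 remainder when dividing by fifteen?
Convert 0x1C15 (hexadecimal) → 1×4096 + 12×256 + 1×16 + 5 = 7189 (decimal)
Convert fifteen (English words) → 15 (decimal)
Compute 7189 mod 15 = 4
4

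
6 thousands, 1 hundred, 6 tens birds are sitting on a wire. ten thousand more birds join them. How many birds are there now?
Convert 6 thousands, 1 hundred, 6 tens (place-value notation) → 6×1000 + 1×100 + 6×10 = 6160 (decimal)
Convert ten thousand (English words) → 10×1000 = 10000 (decimal)
Compute 6160 + 10000 = 16160
16160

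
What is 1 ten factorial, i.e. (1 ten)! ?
Convert 1 ten (place-value notation) → 1×10 = 10 (decimal)
Compute 10! = 3628800
3628800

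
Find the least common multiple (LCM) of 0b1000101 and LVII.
Convert 0b1000101 (binary) → 64 + 4 + 1 = 69 (decimal)
Convert LVII (Roman numeral) → 50 + 5 + 1 + 1 = 57 (decimal)
Compute lcm(69, 57) = 1311
1311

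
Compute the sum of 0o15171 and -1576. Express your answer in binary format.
Convert 0o15171 (octal) → 1×4096 + 5×512 + 1×64 + 7×8 + 1 = 6777 (decimal)
Compute 6777 + -1576 = 5201
Convert 5201 (decimal) → 5201 = 4096 + 1024 + 64 + 16 + 1 → 0b1010001010001 (binary)
0b1010001010001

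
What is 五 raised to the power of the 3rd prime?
Convert 五 (Chinese numeral) → 5 (decimal)
Convert the 3rd prime (prime index) → 5 (decimal)
Compute 5 ^ 5 = 3125
3125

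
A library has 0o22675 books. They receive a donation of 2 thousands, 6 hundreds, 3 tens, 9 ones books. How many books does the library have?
Convert 0o22675 (octal) → 2×4096 + 2×512 + 6×64 + 7×8 + 5 = 9661 (decimal)
Convert 2 thousands, 6 hundreds, 3 tens, 9 ones (place-value notation) → 2×1000 + 6×100 + 3×10 + 9 = 2639 (decimal)
Compute 9661 + 2639 = 12300
12300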